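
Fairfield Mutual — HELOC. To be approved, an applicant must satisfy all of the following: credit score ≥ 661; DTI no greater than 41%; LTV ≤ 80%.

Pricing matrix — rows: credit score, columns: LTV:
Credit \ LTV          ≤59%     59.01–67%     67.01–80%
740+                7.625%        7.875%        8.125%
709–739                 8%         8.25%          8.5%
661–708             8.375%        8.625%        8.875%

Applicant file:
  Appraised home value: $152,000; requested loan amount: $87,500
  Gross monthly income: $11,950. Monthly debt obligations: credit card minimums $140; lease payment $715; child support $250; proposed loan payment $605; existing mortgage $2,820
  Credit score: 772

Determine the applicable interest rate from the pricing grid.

Credit score 772 ≥ 661; Total monthly debts = (140 + 715 + 250 + 605 + 2,820) = 4,530. DTI = 4,530/11,950 = 37.9% ≤ 41%
Loan-to-value = 87,500/152,000 = 57.6% — pass (80% max)
Row: 772 falls in 740+. Column: 57.6% falls in ≤59%. Rate = 7.625%.

7.625%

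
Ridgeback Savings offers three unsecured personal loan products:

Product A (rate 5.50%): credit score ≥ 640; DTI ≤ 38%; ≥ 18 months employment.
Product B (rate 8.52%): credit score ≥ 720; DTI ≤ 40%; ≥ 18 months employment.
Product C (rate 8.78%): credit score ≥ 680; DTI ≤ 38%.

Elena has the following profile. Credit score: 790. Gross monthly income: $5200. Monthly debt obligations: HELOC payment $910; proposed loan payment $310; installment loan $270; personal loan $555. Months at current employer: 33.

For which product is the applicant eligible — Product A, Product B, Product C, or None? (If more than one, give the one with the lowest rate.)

Total debts = (910 + 310 + 270 + 555) = 2,045; DTI = 2,045/5,200 = 39.3%.
Product A: score 790 ≥ 640; DTI 39.3% > 38%; employment 33 ≥ 18 mo → does not qualify.
Product B: score 790 ≥ 720; DTI 39.3% ≤ 40%; employment 33 ≥ 18 mo → qualifies.
Product C: score 790 ≥ 680; DTI 39.3% > 38% → does not qualify.

Product B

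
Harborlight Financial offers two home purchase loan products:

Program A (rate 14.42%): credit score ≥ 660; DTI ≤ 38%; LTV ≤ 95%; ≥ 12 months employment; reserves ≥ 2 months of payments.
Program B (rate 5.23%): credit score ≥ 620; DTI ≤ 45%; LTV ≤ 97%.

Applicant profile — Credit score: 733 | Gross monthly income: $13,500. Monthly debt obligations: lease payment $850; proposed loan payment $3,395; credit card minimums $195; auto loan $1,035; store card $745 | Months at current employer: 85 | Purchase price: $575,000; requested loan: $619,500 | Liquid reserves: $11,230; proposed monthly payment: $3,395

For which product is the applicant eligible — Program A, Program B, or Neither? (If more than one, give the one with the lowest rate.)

Neither

Total debts = (850 + 3,395 + 195 + 1,035 + 745) = 6,220; DTI = 6,220/13,500 = 46.1%.
LTV = 619,500/575,000 = 107.7%.
Reserves = 11,230/3,395 = 3.3 months.
Program A: score 733 ≥ 660; DTI 46.1% > 38%; LTV 107.7% > 95%; employment 85 ≥ 12 mo; reserves 3.3 ≥ 2 mo → does not qualify.
Program B: score 733 ≥ 620; DTI 46.1% > 45%; LTV 107.7% > 97% → does not qualify.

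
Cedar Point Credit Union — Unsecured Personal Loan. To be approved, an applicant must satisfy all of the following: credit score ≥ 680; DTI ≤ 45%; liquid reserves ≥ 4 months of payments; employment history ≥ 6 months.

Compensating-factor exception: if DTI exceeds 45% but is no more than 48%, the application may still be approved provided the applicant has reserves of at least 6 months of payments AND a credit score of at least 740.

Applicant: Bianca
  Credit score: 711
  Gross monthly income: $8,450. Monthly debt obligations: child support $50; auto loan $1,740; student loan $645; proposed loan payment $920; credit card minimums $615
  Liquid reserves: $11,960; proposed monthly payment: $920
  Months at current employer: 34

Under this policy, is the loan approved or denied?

Credit score 711 ≥ 680 (meets base)
Total debts = (50 + 1,740 + 645 + 920 + 615) = 3,970. DTI: 3,970 ÷ 8,450 = 47%, over the 45% base limit.
Liquid reserves cover 11,960/920 = 13.0 months — ≥ 4 required
Employment 34 ≥ 6 months
47% falls in the override range (45%–48%), so the compensating-factor test applies.
Reserves 13.0 ≥ 6 months; credit score 711 < 740.
Compensating-factor requirement not fully met.

Denied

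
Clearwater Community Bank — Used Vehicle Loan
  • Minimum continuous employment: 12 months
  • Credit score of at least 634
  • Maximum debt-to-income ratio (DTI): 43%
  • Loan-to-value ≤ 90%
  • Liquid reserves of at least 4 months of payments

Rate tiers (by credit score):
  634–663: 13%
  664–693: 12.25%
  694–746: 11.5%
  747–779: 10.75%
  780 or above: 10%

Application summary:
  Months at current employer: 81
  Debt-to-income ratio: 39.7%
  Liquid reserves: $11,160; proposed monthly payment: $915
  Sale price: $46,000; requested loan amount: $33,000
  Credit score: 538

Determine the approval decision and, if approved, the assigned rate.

Denied

Credit score 538 < 634 (below minimum)
DTI 39.7% ≤ 43%
Employment 81 ≥ 12 months
LTV = 33,000/46,000 = 71.7% ≤ 90%
Reserves = 11,160/915 = 12.2 months ≥ 4
Not all requirements met → denied.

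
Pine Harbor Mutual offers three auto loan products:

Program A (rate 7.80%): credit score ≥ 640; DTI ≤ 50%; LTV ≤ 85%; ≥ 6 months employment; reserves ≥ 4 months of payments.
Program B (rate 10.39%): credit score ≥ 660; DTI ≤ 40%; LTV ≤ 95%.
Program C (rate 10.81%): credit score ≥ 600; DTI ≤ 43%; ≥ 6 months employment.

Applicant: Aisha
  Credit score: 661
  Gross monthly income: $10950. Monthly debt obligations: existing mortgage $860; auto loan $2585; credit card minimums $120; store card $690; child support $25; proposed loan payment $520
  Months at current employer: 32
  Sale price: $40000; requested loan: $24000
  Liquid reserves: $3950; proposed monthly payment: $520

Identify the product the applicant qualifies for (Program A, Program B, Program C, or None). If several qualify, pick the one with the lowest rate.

Program A

Total debts = (860 + 2,585 + 120 + 690 + 25 + 520) = 4,800; DTI = 4,800/10,950 = 43.8%.
LTV = 24,000/40,000 = 60%.
Reserves = 3,950/520 = 7.6 months.
Program A: score 661 ≥ 640; DTI 43.8% ≤ 50%; LTV 60% ≤ 85%; employment 32 ≥ 6 mo; reserves 7.6 ≥ 4 mo → qualifies.
Program B: score 661 ≥ 660; DTI 43.8% > 40%; LTV 60% ≤ 95% → does not qualify.
Program C: score 661 ≥ 600; DTI 43.8% > 43%; employment 32 ≥ 6 mo → does not qualify.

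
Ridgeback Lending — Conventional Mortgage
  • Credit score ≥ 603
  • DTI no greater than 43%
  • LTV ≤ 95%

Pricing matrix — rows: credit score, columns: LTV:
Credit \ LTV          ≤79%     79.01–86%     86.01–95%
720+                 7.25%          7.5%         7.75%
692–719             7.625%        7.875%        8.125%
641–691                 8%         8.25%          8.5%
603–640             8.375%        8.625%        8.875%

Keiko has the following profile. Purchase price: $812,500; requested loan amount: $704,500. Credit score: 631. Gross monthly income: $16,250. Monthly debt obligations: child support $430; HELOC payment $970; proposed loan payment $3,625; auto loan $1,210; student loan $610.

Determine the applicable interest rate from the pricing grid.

8.875%

Credit score 631 ≥ 603; Total monthly debts = (430 + 970 + 3,625 + 1,210 + 610) = 6,845. DTI: 6,845 ÷ 16,250 = 42.1%, within the 43% cap
LTV: 704,500 ÷ 812,500 = 86.7%, within 95% cap
Score 631 is in the 603–640 band; LTV 86.7% is in the 86.01–95% band → 8.875%.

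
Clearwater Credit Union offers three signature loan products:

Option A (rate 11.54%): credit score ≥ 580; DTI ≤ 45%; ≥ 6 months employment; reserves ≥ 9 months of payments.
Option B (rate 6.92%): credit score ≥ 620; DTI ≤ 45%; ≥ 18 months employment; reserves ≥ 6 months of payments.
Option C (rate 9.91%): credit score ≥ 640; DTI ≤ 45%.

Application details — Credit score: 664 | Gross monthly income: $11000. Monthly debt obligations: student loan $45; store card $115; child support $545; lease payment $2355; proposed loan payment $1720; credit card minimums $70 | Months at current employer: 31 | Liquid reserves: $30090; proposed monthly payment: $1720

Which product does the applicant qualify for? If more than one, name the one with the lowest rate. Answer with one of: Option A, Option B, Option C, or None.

Total debts = (45 + 115 + 545 + 2,355 + 1,720 + 70) = 4,850; DTI = 4,850/11,000 = 44.1%.
Reserves = 30,090/1,720 = 17.5 months.
Option A: score 664 ≥ 580; DTI 44.1% ≤ 45%; employment 31 ≥ 6 mo; reserves 17.5 ≥ 9 mo → qualifies.
Option B: score 664 ≥ 620; DTI 44.1% ≤ 45%; employment 31 ≥ 18 mo; reserves 17.5 ≥ 6 mo → qualifies.
Option C: score 664 ≥ 640; DTI 44.1% ≤ 45% → qualifies.
Qualifying: Option A, Option B, Option C. Lowest rate is 6.92% → Option B.

Option B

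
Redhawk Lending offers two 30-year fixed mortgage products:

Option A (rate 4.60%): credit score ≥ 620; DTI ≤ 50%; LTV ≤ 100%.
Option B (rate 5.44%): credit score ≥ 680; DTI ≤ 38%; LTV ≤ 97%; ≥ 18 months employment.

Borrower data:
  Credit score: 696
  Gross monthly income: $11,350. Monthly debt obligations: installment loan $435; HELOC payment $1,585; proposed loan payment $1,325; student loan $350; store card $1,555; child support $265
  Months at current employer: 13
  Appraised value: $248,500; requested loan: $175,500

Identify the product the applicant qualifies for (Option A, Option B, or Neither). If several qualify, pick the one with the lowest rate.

Total debts = (435 + 1,585 + 1,325 + 350 + 1,555 + 265) = 5,515; DTI = 5,515/11,350 = 48.6%.
LTV = 175,500/248,500 = 70.6%.
Option A: score 696 ≥ 620; DTI 48.6% ≤ 50%; LTV 70.6% ≤ 100% → qualifies.
Option B: score 696 ≥ 680; DTI 48.6% > 38%; LTV 70.6% ≤ 97%; employment 13 < 18 mo → does not qualify.

Option A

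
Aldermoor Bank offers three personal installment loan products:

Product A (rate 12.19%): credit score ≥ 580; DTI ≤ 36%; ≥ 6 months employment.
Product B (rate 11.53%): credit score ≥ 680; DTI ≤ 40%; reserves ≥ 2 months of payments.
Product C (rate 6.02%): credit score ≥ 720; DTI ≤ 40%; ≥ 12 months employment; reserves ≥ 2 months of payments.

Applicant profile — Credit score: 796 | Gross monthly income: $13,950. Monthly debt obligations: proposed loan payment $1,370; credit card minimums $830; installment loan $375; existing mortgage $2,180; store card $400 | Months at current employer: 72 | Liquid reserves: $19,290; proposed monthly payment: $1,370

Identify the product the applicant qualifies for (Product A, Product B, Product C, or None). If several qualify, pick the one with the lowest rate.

Product C

Total debts = (1,370 + 830 + 375 + 2,180 + 400) = 5,155; DTI = 5,155/13,950 = 37%.
Reserves = 19,290/1,370 = 14.1 months.
Product A: score 796 ≥ 580; DTI 37% > 36%; employment 72 ≥ 6 mo → does not qualify.
Product B: score 796 ≥ 680; DTI 37% ≤ 40%; reserves 14.1 ≥ 2 mo → qualifies.
Product C: score 796 ≥ 720; DTI 37% ≤ 40%; employment 72 ≥ 12 mo; reserves 14.1 ≥ 2 mo → qualifies.
Qualifying: Product B, Product C. Lowest rate is 6.02% → Product C.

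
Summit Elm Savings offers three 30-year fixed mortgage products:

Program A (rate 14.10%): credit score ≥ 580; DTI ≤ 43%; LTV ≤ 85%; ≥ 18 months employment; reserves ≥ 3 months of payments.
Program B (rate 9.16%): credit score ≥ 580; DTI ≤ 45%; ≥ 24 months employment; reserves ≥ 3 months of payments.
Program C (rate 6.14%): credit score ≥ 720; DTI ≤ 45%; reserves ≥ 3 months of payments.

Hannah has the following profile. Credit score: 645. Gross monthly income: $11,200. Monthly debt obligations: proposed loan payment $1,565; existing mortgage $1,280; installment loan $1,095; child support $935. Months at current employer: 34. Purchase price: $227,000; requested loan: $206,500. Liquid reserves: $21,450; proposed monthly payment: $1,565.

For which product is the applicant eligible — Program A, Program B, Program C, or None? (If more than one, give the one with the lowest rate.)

Total debts = (1,565 + 1,280 + 1,095 + 935) = 4,875; DTI = 4,875/11,200 = 43.5%.
LTV = 206,500/227,000 = 91%.
Reserves = 21,450/1,565 = 13.7 months.
Program A: score 645 ≥ 580; DTI 43.5% > 43%; LTV 91% > 85%; employment 34 ≥ 18 mo; reserves 13.7 ≥ 3 mo → does not qualify.
Program B: score 645 ≥ 580; DTI 43.5% ≤ 45%; employment 34 ≥ 24 mo; reserves 13.7 ≥ 3 mo → qualifies.
Program C: score 645 < 720; DTI 43.5% ≤ 45%; reserves 13.7 ≥ 3 mo → does not qualify.

Program B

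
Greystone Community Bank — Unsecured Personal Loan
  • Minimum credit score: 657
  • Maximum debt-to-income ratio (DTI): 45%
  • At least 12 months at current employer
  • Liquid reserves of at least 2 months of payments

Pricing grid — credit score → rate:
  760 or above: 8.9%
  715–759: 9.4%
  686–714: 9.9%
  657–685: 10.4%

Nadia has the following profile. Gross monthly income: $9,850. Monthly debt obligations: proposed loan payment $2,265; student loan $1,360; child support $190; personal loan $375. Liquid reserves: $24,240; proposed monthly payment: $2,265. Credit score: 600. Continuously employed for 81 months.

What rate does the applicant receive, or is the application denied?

Credit score 600 < 657 (below minimum)
Total monthly debts = (2,265 + 1,360 + 190 + 375) = 4,190. DTI = 4,190/9,850 = 42.5% ≤ 45%
Reserves: 24,240 ÷ 2,265 = 10.7 months (meets 2-month minimum)
Employment 81 ≥ 12 months
Not all requirements met → denied.

Denied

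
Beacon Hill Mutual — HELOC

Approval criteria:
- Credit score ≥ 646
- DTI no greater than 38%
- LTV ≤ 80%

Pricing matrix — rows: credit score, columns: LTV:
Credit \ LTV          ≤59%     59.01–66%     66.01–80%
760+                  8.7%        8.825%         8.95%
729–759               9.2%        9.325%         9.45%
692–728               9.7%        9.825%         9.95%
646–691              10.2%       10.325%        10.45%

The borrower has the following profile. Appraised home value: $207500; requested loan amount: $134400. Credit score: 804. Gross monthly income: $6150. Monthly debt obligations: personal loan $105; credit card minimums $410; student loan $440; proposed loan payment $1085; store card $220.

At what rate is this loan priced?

8.825%

Credit score 804 ≥ 646; Total monthly debts = (105 + 410 + 440 + 1,085 + 220) = 2,260. Debt-to-income = 2,260/6,150 = 36.7% — meets 38% limit
Loan-to-value = 134,400/207,500 = 64.8% — pass (80% max)
Score 804 is in the 760+ band; LTV 64.8% is in the 59.01–66% band → 8.825%.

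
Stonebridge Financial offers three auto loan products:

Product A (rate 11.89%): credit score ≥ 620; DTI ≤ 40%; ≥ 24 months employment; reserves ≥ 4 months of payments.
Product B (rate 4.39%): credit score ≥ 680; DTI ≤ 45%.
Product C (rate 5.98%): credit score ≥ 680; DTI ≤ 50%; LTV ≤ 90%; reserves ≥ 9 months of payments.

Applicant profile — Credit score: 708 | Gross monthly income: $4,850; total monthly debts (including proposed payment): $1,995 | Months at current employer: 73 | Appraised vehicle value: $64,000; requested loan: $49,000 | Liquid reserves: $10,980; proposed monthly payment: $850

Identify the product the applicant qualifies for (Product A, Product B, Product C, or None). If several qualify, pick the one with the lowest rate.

DTI = 1,995/4,850 = 41.1%.
LTV = 49,000/64,000 = 76.6%.
Reserves = 10,980/850 = 12.9 months.
Product A: score 708 ≥ 620; DTI 41.1% > 40%; employment 73 ≥ 24 mo; reserves 12.9 ≥ 4 mo → does not qualify.
Product B: score 708 ≥ 680; DTI 41.1% ≤ 45% → qualifies.
Product C: score 708 ≥ 680; DTI 41.1% ≤ 50%; LTV 76.6% ≤ 90%; reserves 12.9 ≥ 9 mo → qualifies.
Qualifying: Product B, Product C. Lowest rate is 4.39% → Product B.

Product B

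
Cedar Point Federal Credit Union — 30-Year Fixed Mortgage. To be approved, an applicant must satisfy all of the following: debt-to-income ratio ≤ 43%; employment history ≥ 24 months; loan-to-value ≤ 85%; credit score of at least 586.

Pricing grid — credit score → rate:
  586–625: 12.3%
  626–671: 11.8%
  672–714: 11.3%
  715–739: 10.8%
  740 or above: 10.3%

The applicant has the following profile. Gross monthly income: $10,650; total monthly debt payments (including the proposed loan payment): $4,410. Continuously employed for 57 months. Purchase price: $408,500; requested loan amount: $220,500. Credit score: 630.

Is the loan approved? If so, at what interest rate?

Approved at 11.8%

Credit score 630 ≥ 586 (meets minimum)
Employment 57 ≥ 24 months
LTV: 220,500 ÷ 408,500 = 54%, within 85% cap
DTI: 4,410 ÷ 10,650 = 41.4%, within the 43% cap
All requirements met. Score 630 falls in the 626–671 tier → 11.8%.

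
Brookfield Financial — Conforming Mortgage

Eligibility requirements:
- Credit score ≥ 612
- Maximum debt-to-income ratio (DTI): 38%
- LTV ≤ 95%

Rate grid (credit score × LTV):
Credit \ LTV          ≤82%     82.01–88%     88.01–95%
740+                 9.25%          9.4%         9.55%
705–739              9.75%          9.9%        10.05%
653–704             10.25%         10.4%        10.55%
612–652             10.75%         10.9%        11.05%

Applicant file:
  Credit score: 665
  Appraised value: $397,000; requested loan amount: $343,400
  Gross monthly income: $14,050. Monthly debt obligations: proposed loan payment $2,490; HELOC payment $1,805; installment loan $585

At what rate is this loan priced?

10.4%

Credit score 665 ≥ 612; Total monthly debts = (2,490 + 1,805 + 585) = 4,880. Debt-to-income = 4,880/14,050 = 34.7% — meets 38% limit
LTV: 343,400 ÷ 397,000 = 86.5%, within 95% cap
Credit 665 → row 653–704; LTV 86.5% → column 82.01–88%. Grid cell → 10.4%.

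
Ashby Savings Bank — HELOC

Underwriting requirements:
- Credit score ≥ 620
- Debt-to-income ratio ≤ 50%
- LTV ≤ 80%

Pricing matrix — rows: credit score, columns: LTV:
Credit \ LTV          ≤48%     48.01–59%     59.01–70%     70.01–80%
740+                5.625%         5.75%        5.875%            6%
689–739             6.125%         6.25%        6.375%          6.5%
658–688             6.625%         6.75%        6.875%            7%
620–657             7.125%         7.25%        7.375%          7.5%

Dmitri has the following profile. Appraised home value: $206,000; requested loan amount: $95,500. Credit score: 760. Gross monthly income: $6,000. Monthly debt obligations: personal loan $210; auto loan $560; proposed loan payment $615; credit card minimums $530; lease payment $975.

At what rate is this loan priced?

Credit score 760 ≥ 620; Total monthly debts = (210 + 560 + 615 + 530 + 975) = 2,890. DTI = 2,890/6,000 = 48.2% ≤ 50%
LTV: 95,500 ÷ 206,000 = 46.4%, within 80% cap
Row: 760 falls in 740+. Column: 46.4% falls in ≤48%. Rate = 5.625%.

5.625%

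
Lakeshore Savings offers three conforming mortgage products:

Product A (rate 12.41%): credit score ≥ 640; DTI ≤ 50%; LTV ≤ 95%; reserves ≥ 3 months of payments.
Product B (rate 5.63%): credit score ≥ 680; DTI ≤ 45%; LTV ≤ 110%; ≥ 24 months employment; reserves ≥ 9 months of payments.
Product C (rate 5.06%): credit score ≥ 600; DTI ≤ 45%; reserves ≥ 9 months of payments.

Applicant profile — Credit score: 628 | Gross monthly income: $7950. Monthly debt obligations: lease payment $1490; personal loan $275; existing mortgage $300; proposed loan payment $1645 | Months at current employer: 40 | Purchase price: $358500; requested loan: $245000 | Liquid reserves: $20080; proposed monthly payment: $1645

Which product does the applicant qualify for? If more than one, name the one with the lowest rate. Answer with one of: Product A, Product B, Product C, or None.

None

Total debts = (1,490 + 275 + 300 + 1,645) = 3,710; DTI = 3,710/7,950 = 46.7%.
LTV = 245,000/358,500 = 68.3%.
Reserves = 20,080/1,645 = 12.2 months.
Product A: score 628 < 640; DTI 46.7% ≤ 50%; LTV 68.3% ≤ 95%; reserves 12.2 ≥ 3 mo → does not qualify.
Product B: score 628 < 680; DTI 46.7% > 45%; LTV 68.3% ≤ 110%; employment 40 ≥ 24 mo; reserves 12.2 ≥ 9 mo → does not qualify.
Product C: score 628 ≥ 600; DTI 46.7% > 45%; reserves 12.2 ≥ 9 mo → does not qualify.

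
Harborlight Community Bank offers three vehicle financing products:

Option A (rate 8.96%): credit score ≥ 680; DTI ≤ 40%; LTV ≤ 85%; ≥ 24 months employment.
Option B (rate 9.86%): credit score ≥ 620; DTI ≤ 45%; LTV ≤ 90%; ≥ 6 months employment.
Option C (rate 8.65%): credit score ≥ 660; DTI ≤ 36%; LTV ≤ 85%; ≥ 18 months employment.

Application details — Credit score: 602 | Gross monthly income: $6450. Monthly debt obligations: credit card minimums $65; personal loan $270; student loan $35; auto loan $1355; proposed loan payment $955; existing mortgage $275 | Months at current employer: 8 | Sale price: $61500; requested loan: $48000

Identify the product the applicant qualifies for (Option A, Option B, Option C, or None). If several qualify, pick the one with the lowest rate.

Total debts = (65 + 270 + 35 + 1,355 + 955 + 275) = 2,955; DTI = 2,955/6,450 = 45.8%.
LTV = 48,000/61,500 = 78%.
Option A: score 602 < 680; DTI 45.8% > 40%; LTV 78% ≤ 85%; employment 8 < 24 mo → does not qualify.
Option B: score 602 < 620; DTI 45.8% > 45%; LTV 78% ≤ 90%; employment 8 ≥ 6 mo → does not qualify.
Option C: score 602 < 660; DTI 45.8% > 36%; LTV 78% ≤ 85%; employment 8 < 18 mo → does not qualify.

None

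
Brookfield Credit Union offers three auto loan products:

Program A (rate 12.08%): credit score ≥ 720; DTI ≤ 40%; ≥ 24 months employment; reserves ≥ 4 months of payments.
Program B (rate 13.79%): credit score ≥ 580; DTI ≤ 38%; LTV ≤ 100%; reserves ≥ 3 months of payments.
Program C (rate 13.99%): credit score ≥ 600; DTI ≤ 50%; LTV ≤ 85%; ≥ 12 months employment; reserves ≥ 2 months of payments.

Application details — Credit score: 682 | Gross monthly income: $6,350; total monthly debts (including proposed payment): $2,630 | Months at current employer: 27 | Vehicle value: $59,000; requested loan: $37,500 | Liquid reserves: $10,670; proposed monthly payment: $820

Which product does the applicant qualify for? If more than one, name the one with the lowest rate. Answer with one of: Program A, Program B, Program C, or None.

DTI = 2,630/6,350 = 41.4%.
LTV = 37,500/59,000 = 63.6%.
Reserves = 10,670/820 = 13.0 months.
Program A: score 682 < 720; DTI 41.4% > 40%; employment 27 ≥ 24 mo; reserves 13.0 ≥ 4 mo → does not qualify.
Program B: score 682 ≥ 580; DTI 41.4% > 38%; LTV 63.6% ≤ 100%; reserves 13.0 ≥ 3 mo → does not qualify.
Program C: score 682 ≥ 600; DTI 41.4% ≤ 50%; LTV 63.6% ≤ 85%; employment 27 ≥ 12 mo; reserves 13.0 ≥ 2 mo → qualifies.

Program C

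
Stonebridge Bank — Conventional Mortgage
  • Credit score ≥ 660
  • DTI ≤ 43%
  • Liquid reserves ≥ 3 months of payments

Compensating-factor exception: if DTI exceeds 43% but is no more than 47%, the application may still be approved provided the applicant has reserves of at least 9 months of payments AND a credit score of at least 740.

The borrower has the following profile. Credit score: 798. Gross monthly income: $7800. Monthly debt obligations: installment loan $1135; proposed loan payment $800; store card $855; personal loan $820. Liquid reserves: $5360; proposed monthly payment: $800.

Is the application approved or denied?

Denied

Credit score 798 ≥ 660 (meets base)
Total debts = (1,135 + 800 + 855 + 820) = 3,610. DTI: 3,610 ÷ 7,800 = 46.3%, over the 43% base limit.
Reserves = 5,360/800 = 6.7 months ≥ 3
46.3% falls in the override range (43%–47%), so the compensating-factor test applies.
Override check — reserves: 6.7 mo (short of 9); score: 798 (ok).
Compensating-factor requirement not fully met.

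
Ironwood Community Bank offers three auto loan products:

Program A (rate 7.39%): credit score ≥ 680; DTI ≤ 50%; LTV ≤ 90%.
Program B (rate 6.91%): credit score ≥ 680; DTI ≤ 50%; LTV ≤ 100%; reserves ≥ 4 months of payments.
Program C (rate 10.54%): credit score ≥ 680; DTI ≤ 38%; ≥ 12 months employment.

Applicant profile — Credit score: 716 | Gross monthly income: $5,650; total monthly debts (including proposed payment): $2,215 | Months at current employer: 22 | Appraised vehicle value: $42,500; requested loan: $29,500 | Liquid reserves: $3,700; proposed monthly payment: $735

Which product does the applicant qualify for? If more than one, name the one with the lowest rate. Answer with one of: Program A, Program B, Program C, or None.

DTI = 2,215/5,650 = 39.2%.
LTV = 29,500/42,500 = 69.4%.
Reserves = 3,700/735 = 5.0 months.
Program A: score 716 ≥ 680; DTI 39.2% ≤ 50%; LTV 69.4% ≤ 90% → qualifies.
Program B: score 716 ≥ 680; DTI 39.2% ≤ 50%; LTV 69.4% ≤ 100%; reserves 5.0 ≥ 4 mo → qualifies.
Program C: score 716 ≥ 680; DTI 39.2% > 38%; employment 22 ≥ 12 mo → does not qualify.
Qualifying: Program A, Program B. Lowest rate is 6.91% → Program B.

Program B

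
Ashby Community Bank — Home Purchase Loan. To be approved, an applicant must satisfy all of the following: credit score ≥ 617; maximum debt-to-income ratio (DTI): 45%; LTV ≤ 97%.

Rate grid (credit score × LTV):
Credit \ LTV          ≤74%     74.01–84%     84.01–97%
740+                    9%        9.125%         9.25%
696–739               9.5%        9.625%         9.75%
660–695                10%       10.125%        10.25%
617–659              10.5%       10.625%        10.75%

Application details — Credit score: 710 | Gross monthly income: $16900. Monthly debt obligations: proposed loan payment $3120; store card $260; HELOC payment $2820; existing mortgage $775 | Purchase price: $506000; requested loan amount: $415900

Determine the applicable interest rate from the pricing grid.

9.625%

Credit score 710 ≥ 617; Total monthly debts = (3,120 + 260 + 2,820 + 775) = 6,975. DTI: 6,975 ÷ 16,900 = 41.3%, within the 45% cap
LTV: 415,900 ÷ 506,000 = 82.2%, within 97% cap
Row: 710 falls in 696–739. Column: 82.2% falls in 74.01–84%. Rate = 9.625%.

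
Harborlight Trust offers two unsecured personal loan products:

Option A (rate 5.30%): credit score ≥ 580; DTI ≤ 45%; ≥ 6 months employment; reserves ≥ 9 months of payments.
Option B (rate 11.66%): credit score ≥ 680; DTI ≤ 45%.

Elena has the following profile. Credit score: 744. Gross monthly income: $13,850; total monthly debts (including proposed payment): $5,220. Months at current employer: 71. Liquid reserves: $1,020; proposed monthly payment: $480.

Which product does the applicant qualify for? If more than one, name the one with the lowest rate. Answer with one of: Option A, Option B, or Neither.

Option B

DTI = 5,220/13,850 = 37.7%.
Reserves = 1,020/480 = 2.1 months.
Option A: score 744 ≥ 580; DTI 37.7% ≤ 45%; employment 71 ≥ 6 mo; reserves 2.1 < 9 mo → does not qualify.
Option B: score 744 ≥ 680; DTI 37.7% ≤ 45% → qualifies.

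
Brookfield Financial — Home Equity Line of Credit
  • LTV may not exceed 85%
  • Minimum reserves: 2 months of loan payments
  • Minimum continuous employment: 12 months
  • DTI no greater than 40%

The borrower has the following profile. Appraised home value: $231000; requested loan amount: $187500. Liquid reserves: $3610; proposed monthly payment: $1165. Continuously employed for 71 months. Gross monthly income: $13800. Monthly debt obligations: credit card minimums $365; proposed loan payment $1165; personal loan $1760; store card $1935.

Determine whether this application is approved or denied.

Approved

Loan-to-value = 187,500/231,000 = 81.2% — pass (85% max)
Reserves = 3,610/1,165 = 3.1 months ≥ 2
Employment 71 ≥ 12 months
Total monthly debts = (365 + 1,165 + 1,760 + 1,935) = 5,225. DTI: 5,225 ÷ 13,800 = 37.9%, within the 40% cap
All criteria satisfied.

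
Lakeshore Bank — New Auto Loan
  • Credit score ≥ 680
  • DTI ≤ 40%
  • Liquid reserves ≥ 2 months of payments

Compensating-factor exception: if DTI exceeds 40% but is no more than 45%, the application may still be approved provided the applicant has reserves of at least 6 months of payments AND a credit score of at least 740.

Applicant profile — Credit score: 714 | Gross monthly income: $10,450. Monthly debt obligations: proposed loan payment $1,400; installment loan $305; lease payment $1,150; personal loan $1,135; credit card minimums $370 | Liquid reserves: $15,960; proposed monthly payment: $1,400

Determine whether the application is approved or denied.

Denied

Credit score 714 ≥ 680 (meets base)
Total debts = (1,400 + 305 + 1,150 + 1,135 + 370) = 4,360. DTI = 4,360/10,450 = 41.7% > 40% — standard DTI limit exceeded.
Reserves: 15,960 ÷ 1,400 = 11.4 months (meets 2-month minimum)
41.7% falls in the override range (40%–45%), so the compensating-factor test applies.
Override check — reserves: 11.4 mo (ok); score: 714 (below 740).
Compensating-factor requirement not fully met.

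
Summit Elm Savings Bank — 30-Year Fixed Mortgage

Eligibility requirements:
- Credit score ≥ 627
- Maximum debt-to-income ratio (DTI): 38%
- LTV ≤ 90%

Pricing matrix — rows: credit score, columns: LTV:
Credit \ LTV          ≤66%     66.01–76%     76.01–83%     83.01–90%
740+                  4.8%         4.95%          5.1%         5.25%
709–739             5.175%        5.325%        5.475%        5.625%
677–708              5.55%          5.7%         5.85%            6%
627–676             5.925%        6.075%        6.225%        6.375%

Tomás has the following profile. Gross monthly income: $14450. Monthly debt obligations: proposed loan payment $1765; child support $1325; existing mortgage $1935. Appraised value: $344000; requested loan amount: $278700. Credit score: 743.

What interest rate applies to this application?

Credit score 743 ≥ 627; Total monthly debts = (1,765 + 1,325 + 1,935) = 5,025. Debt-to-income = 5,025/14,450 = 34.8% — meets 38% limit
Loan-to-value = 278,700/344,000 = 81% — pass (90% max)
Score 743 is in the 740+ band; LTV 81% is in the 76.01–83% band → 5.1%.

5.1%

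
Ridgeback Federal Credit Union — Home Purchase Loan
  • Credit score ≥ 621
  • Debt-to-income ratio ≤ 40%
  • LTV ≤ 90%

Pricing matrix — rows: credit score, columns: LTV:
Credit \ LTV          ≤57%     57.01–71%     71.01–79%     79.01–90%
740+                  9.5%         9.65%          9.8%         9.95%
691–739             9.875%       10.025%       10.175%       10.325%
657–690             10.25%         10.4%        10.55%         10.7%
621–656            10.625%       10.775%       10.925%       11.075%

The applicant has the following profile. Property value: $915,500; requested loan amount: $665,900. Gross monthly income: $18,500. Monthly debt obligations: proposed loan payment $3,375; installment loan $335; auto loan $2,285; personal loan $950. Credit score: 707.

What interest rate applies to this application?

10.175%

Credit score 707 ≥ 621; Total monthly debts = (3,375 + 335 + 2,285 + 950) = 6,945. Debt-to-income = 6,945/18,500 = 37.5% — meets 40% limit
LTV: 665,900 ÷ 915,500 = 72.7%, within 90% cap
Credit 707 → row 691–739; LTV 72.7% → column 71.01–79%. Grid cell → 10.175%.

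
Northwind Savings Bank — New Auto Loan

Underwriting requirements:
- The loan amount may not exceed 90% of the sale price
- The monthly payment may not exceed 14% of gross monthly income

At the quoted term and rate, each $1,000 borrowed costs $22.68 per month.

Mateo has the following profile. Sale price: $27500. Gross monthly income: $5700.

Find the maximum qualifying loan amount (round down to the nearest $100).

$24,700

Payment cap: 14% × $5,700 = $798/month.
At $22.68 per $1,000, that supports 798/22.68 × 1,000 ≈ $35,185 → $35,100.
LTV cap: 90% × $27,500 = $24,750 → $24,700.
Binding constraint: loan-to-value.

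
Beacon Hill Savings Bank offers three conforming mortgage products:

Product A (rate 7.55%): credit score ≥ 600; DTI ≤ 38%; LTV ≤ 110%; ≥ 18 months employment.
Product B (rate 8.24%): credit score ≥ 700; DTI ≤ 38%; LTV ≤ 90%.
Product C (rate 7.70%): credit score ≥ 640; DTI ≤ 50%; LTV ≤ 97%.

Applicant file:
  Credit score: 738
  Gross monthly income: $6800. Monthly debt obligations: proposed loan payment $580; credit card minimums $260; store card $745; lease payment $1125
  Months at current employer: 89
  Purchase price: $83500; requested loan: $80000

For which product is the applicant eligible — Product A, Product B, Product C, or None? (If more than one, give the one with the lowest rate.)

Product C

Total debts = (580 + 260 + 745 + 1,125) = 2,710; DTI = 2,710/6,800 = 39.9%.
LTV = 80,000/83,500 = 95.8%.
Product A: score 738 ≥ 600; DTI 39.9% > 38%; LTV 95.8% ≤ 110%; employment 89 ≥ 18 mo → does not qualify.
Product B: score 738 ≥ 700; DTI 39.9% > 38%; LTV 95.8% > 90% → does not qualify.
Product C: score 738 ≥ 640; DTI 39.9% ≤ 50%; LTV 95.8% ≤ 97% → qualifies.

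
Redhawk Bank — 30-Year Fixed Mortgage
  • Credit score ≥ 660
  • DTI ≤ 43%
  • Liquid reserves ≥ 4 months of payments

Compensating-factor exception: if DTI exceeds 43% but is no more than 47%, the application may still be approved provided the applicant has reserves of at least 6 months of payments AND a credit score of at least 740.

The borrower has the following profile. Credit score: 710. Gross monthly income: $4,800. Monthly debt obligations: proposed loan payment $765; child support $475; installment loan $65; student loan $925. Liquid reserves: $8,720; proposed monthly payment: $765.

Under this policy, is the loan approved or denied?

Credit score 710 ≥ 660 (meets base)
Total debts = (765 + 475 + 65 + 925) = 2,230. DTI = 2,230/4,800 = 46.5% > 43% — standard DTI limit exceeded.
Liquid reserves cover 8,720/765 = 11.4 months — ≥ 4 required
46.5% falls in the override range (43%–47%), so the compensating-factor test applies.
Override check — reserves: 11.4 mo (ok); score: 710 (below 740).
Override conditions not both satisfied; exception does not apply.

Denied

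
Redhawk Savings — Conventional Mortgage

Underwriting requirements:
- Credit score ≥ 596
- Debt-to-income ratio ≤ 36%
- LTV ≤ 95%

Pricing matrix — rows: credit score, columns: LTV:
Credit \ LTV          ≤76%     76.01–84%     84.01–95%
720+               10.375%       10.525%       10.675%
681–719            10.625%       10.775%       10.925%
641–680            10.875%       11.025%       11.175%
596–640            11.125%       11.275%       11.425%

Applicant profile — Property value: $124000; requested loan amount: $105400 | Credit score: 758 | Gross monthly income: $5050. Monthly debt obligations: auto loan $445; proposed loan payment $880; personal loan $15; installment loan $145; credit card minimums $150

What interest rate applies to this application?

Credit score 758 ≥ 596; Total monthly debts = (445 + 880 + 15 + 145 + 150) = 1,635. Debt-to-income = 1,635/5,050 = 32.4% — meets 36% limit
Loan-to-value = 105,400/124,000 = 85% — pass (95% max)
Credit 758 → row 720+; LTV 85% → column 84.01–95%. Grid cell → 10.675%.

10.675%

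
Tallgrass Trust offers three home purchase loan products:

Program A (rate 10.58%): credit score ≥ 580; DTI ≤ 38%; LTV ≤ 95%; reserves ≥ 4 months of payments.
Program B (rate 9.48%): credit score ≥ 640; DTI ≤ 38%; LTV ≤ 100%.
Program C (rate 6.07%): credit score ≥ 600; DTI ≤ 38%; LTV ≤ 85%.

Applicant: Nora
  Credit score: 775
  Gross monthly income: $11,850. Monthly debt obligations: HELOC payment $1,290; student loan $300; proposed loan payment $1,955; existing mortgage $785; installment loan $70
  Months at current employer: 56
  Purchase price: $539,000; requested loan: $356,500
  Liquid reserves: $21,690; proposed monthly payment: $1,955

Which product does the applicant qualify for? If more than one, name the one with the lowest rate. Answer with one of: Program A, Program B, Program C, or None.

Total debts = (1,290 + 300 + 1,955 + 785 + 70) = 4,400; DTI = 4,400/11,850 = 37.1%.
LTV = 356,500/539,000 = 66.1%.
Reserves = 21,690/1,955 = 11.1 months.
Program A: score 775 ≥ 580; DTI 37.1% ≤ 38%; LTV 66.1% ≤ 95%; reserves 11.1 ≥ 4 mo → qualifies.
Program B: score 775 ≥ 640; DTI 37.1% ≤ 38%; LTV 66.1% ≤ 100% → qualifies.
Program C: score 775 ≥ 600; DTI 37.1% ≤ 38%; LTV 66.1% ≤ 85% → qualifies.
Qualifying: Program A, Program B, Program C. Lowest rate is 6.07% → Program C.

Program C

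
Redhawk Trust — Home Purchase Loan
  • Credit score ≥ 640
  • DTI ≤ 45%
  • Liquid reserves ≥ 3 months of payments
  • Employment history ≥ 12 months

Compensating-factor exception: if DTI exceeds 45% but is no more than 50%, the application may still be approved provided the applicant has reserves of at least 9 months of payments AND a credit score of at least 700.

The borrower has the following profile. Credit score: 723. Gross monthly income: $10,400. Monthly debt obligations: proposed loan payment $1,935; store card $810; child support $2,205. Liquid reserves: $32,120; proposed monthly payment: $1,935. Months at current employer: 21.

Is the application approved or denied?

Approved

Credit score 723 ≥ 640 (meets base)
Total debts = (1,935 + 810 + 2,205) = 4,950. DTI: 4,950 ÷ 10,400 = 47.6%, over the 45% base limit.
Reserves = 32,120/1,935 = 16.6 months ≥ 3
Employment 21 ≥ 12 months
DTI 47.6% is within the 45%–50% exception band; checking compensating factors.
Reserves 16.6 ≥ 9 months; credit score 723 ≥ 700.
Both compensating conditions met → exception applies.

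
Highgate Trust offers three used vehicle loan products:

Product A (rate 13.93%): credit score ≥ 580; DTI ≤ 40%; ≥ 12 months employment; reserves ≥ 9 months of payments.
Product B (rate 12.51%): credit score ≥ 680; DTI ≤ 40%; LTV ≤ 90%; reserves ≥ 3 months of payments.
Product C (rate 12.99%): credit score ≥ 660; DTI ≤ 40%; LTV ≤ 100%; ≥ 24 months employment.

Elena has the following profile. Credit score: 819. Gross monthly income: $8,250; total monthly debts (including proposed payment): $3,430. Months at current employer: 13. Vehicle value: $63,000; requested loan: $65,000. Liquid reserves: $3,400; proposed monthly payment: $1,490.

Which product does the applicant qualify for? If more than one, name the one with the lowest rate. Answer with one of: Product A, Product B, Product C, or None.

None

DTI = 3,430/8,250 = 41.6%.
LTV = 65,000/63,000 = 103.2%.
Reserves = 3,400/1,490 = 2.3 months.
Product A: score 819 ≥ 580; DTI 41.6% > 40%; employment 13 ≥ 12 mo; reserves 2.3 < 9 mo → does not qualify.
Product B: score 819 ≥ 680; DTI 41.6% > 40%; LTV 103.2% > 90%; reserves 2.3 < 3 mo → does not qualify.
Product C: score 819 ≥ 660; DTI 41.6% > 40%; LTV 103.2% > 100%; employment 13 < 24 mo → does not qualify.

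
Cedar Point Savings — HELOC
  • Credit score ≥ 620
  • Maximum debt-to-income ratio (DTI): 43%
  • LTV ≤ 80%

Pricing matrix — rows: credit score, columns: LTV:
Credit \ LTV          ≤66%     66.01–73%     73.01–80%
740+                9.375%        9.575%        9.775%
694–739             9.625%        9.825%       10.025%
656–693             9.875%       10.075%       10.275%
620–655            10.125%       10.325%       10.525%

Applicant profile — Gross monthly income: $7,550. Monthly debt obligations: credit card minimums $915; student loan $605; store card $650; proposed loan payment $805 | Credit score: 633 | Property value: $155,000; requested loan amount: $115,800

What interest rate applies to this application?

Credit score 633 ≥ 620; Total monthly debts = (915 + 605 + 650 + 805) = 2,975. Debt-to-income = 2,975/7,550 = 39.4% — meets 43% limit
Loan-to-value = 115,800/155,000 = 74.7% — pass (80% max)
Score 633 is in the 620–655 band; LTV 74.7% is in the 73.01–80% band → 10.525%.

10.525%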